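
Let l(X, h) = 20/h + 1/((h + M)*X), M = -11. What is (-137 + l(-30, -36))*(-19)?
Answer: 11055283/4230 ≈ 2613.5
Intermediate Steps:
l(X, h) = 20/h + 1/(X*(-11 + h)) (l(X, h) = 20/h + 1/((h - 11)*X) = 20/h + 1/((-11 + h)*X) = 20/h + 1/(X*(-11 + h)))
(-137 + l(-30, -36))*(-19) = (-137 + (-36 - 220*(-30) + 20*(-30)*(-36))/(-30*(-36)*(-11 - 36)))*(-19) = (-137 - 1/30*(-1/36)*(-36 + 6600 + 21600)/(-47))*(-19) = (-137 - 1/30*(-1/36)*(-1/47)*28164)*(-19) = (-137 - 2347/4230)*(-19) = -581857/4230*(-19) = 11055283/4230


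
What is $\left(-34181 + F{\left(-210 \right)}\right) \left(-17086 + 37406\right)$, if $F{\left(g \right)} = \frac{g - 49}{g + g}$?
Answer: $- \frac{2083636168}{3} \approx -6.9455 \cdot 10^{8}$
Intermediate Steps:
$F{\left(g \right)} = \frac{-49 + g}{2 g}$
$\left(-34181 + F{\left(-210 \right)}\right) \left(-17086 + 37406\right) = \left(-34181 + \frac{-49 - 210}{2 \left(-210\right)}\right) \left(-17086 + 37406\right) = \left(-34181 + \frac{1}{2} \left(- \frac{1}{210}\right) \left(-259\right)\right) 20320 = \left(-34181 + \frac{37}{60}\right) 20320 = \left(- \frac{2050823}{60}\right) 20320 = - \frac{2083636168}{3}$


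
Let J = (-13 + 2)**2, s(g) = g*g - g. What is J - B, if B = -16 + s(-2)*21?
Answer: 11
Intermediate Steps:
s(g) = g**2 - g
J = 121 (J = (-11)**2 = 121)
B = 110 (B = -16 - 2*(-1 - 2)*21 = -16 - 2*(-3)*21 = -16 + 6*21 = -16 + 126 = 110)
J - B = 121 - 1*110 = 121 - 110 = 11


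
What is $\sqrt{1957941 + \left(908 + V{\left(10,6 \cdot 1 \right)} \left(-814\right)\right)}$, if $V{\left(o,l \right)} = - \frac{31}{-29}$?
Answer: $\frac{3 \sqrt{182962247}}{29} \approx 1399.3$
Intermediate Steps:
$V{\left(o,l \right)} = \frac{31}{29}$ ($V{\left(o,l \right)} = \left(-31\right) \left(- \frac{1}{29}\right) = \frac{31}{29}$)
$\sqrt{1957941 + \left(908 + V{\left(10,6 \cdot 1 \right)} \left(-814\right)\right)} = \sqrt{1957941 + \left(908 + \frac{31}{29} \left(-814\right)\right)} = \sqrt{1957941 + \left(908 - \frac{25234}{29}\right)} = \sqrt{1957941 + \frac{1098}{29}} = \sqrt{\frac{56781387}{29}} = \frac{3 \sqrt{182962247}}{29}$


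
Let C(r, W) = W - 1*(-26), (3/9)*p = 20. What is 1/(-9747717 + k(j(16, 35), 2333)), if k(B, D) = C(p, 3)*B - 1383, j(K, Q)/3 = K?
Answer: -1/9747708 ≈ -1.0259e-7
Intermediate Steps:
p = 60 (p = 3*20 = 60)
j(K, Q) = 3*K
C(r, W) = 26 + W (C(r, W) = W + 26 = 26 + W)
k(B, D) = -1383 + 29*B (k(B, D) = (26 + 3)*B - 1383 = 29*B - 1383 = -1383 + 29*B)
1/(-9747717 + k(j(16, 35), 2333)) = 1/(-9747717 + (-1383 + 29*(3*16))) = 1/(-9747717 + (-1383 + 29*48)) = 1/(-9747717 + (-1383 + 1392)) = 1/(-9747717 + 9) = 1/(-9747708) = -1/9747708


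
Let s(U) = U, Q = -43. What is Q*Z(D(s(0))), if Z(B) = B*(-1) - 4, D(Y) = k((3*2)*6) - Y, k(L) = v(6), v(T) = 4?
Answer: 344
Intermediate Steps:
k(L) = 4
D(Y) = 4 - Y
Z(B) = -4 - B (Z(B) = -B - 4 = -4 - B)
Q*Z(D(s(0))) = -43*(-4 - (4 - 1*0)) = -43*(-4 - (4 + 0)) = -43*(-4 - 1*4) = -43*(-4 - 4) = -43*(-8) = 344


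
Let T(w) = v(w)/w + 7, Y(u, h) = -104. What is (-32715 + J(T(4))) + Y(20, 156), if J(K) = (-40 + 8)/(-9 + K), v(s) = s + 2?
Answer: -32755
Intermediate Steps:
v(s) = 2 + s
T(w) = 7 + (2 + w)/w (T(w) = (2 + w)/w + 7 = 7 + (2 + w)/w)
J(K) = -32/(-9 + K)
(-32715 + J(T(4))) + Y(20, 156) = (-32715 - 32/(-9 + (8 + 2/4))) - 104 = (-32715 - 32/(-9 + (8 + 2*(¼)))) - 104 = (-32715 - 32/(-9 + (8 + ½))) - 104 = (-32715 - 32/(-9 + 17/2)) - 104 = (-32715 - 32/(-½)) - 104 = (-32715 - 32*(-2)) - 104 = (-32715 + 64) - 104 = -32651 - 104 = -32755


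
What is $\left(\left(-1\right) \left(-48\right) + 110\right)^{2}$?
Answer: $24964$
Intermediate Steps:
$\left(\left(-1\right) \left(-48\right) + 110\right)^{2} = \left(48 + 110\right)^{2} = 158^{2} = 24964$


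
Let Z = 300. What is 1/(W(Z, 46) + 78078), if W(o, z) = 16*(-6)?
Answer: 1/77982 ≈ 1.2823e-5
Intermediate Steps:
W(o, z) = -96
1/(W(Z, 46) + 78078) = 1/(-96 + 78078) = 1/77982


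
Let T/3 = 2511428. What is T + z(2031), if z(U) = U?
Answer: 7536315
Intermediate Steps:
T = 7534284 (T = 3*2511428 = 7534284)
T + z(2031) = 7534284 + 2031 = 7536315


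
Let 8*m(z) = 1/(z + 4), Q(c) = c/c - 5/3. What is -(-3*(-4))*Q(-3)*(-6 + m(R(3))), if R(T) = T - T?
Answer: -191/4 ≈ -47.750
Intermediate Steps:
Q(c) = -2/3 (Q(c) = 1 - 5*1/3 = 1 - 5/3 = -2/3)
R(T) = 0
m(z) = 1/(8*(4 + z)) (m(z) = 1/(8*(z + 4)) = 1/(8*(4 + z)))
-(-3*(-4))*Q(-3)*(-6 + m(R(3))) = --3*(-4)*(-2/3)*(-6 + 1/(8*(4 + 0))) = -12*(-2/3)*(-6 + (1/8)/4) = -(-8)*(-6 + (1/8)*(1/4)) = -(-8)*(-6 + 1/32) = -(-8)*(-191)/32 = -1*191/4 = -191/4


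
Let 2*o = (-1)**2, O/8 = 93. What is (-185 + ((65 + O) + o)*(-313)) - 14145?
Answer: -535407/2 ≈ -2.6770e+5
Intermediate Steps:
O = 744 (O = 8*93 = 744)
o = 1/2 (o = (1/2)*(-1)**2 = (1/2)*1 = 1/2 ≈ 0.50000)
(-185 + ((65 + O) + o)*(-313)) - 14145 = (-185 + ((65 + 744) + 1/2)*(-313)) - 14145 = (-185 + (809 + 1/2)*(-313)) - 14145 = (-185 + (1619/2)*(-313)) - 14145 = (-185 - 506747/2) - 14145 = -507117/2 - 14145 = -535407/2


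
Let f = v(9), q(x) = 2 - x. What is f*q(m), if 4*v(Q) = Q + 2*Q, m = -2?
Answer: 27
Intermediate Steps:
v(Q) = 3*Q/4 (v(Q) = (Q + 2*Q)/4 = (3*Q)/4 = 3*Q/4)
f = 27/4 (f = (3/4)*9 = 27/4 ≈ 6.7500)
f*q(m) = 27*(2 - 1*(-2))/4 = 27*(2 + 2)/4 = (27/4)*4 = 27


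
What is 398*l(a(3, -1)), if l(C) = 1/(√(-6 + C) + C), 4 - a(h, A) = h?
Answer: 199/3 - 199*I*√5/3 ≈ 66.333 - 148.33*I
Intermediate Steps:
a(h, A) = 4 - h
l(C) = 1/(C + √(-6 + C))
398*l(a(3, -1)) = 398/((4 - 1*3) + √(-6 + (4 - 1*3))) = 398/((4 - 3) + √(-6 + (4 - 3))) = 398/(1 + √(-6 + 1)) = 398/(1 + √(-5)) = 398/(1 + I*√5)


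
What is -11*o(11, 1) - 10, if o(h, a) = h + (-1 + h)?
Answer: -241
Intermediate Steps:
o(h, a) = -1 + 2*h
-11*o(11, 1) - 10 = -11*(-1 + 2*11) - 10 = -11*(-1 + 22) - 10 = -11*21 - 10 = -231 - 10 = -241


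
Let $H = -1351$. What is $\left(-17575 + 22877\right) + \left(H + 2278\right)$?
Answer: $6229$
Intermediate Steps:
$\left(-17575 + 22877\right) + \left(H + 2278\right) = \left(-17575 + 22877\right) + \left(-1351 + 2278\right) = 5302 + 927 = 6229$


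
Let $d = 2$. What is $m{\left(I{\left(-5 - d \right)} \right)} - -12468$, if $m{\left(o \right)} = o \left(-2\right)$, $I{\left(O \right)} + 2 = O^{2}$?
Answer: $12374$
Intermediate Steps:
$I{\left(O \right)} = -2 + O^{2}$
$m{\left(o \right)} = - 2 o$
$m{\left(I{\left(-5 - d \right)} \right)} - -12468 = - 2 \left(-2 + \left(-5 - 2\right)^{2}\right) - -12468 = - 2 \left(-2 + \left(-5 - 2\right)^{2}\right) + 12468 = - 2 \left(-2 + \left(-7\right)^{2}\right) + 12468 = - 2 \left(-2 + 49\right) + 12468 = \left(-2\right) 47 + 12468 = -94 + 12468 = 12374$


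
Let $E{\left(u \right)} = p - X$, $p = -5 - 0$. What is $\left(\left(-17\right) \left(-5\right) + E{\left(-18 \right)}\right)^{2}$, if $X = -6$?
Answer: $7396$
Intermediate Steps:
$p = -5$ ($p = -5 + 0 = -5$)
$E{\left(u \right)} = 1$ ($E{\left(u \right)} = -5 - -6 = -5 + 6 = 1$)
$\left(\left(-17\right) \left(-5\right) + E{\left(-18 \right)}\right)^{2} = \left(\left(-17\right) \left(-5\right) + 1\right)^{2} = \left(85 + 1\right)^{2} = 86^{2} = 7396$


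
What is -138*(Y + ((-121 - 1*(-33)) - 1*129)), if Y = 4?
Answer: 29394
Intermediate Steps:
-138*(Y + ((-121 - 1*(-33)) - 1*129)) = -138*(4 + ((-121 - 1*(-33)) - 1*129)) = -138*(4 + ((-121 + 33) - 129)) = -138*(4 + (-88 - 129)) = -138*(4 - 217) = -138*(-213) = 29394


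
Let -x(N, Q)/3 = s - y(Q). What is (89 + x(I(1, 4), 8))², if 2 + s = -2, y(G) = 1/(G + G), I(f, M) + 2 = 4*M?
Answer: 2621161/256 ≈ 10239.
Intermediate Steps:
I(f, M) = -2 + 4*M
y(G) = 1/(2*G)
s = -4 (s = -2 - 2 = -4)
x(N, Q) = 12 + 3/(2*Q) (x(N, Q) = -3*(-4 - 1/(2*Q)) = 12 + 3/(2*Q))
(89 + x(I(1, 4), 8))² = (89 + (12 + (3/2)/8))² = (89 + (12 + (3/2)*(⅛)))² = (89 + (12 + 3/16))² = (89 + 195/16)² = (1619/16)² = 2621161/256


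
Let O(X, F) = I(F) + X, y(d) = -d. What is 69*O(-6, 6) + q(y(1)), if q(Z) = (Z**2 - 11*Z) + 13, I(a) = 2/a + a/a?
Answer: -297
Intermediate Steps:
I(a) = 1 + 2/a (I(a) = 2/a + 1 = 1 + 2/a)
q(Z) = 13 + Z**2 - 11*Z
O(X, F) = X + (2 + F)/F (O(X, F) = (2 + F)/F + X = X + (2 + F)/F)
69*O(-6, 6) + q(y(1)) = 69*(1 - 6 + 2/6) + (13 + (-1*1)**2 - (-11)) = 69*(1 - 6 + 2*(1/6)) + (13 + (-1)**2 - 11*(-1)) = 69*(1 - 6 + 1/3) + (13 + 1 + 11) = 69*(-14/3) + 25 = -322 + 25 = -297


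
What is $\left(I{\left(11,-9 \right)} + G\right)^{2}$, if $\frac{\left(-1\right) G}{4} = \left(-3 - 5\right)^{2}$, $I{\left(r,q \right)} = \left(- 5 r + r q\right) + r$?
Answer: $159201$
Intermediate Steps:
$I{\left(r,q \right)} = - 4 r + q r$ ($I{\left(r,q \right)} = \left(- 5 r + q r\right) + r = - 4 r + q r$)
$G = -256$ ($G = - 4 \left(-3 - 5\right)^{2} = - 4 \left(-8\right)^{2} = \left(-4\right) 64 = -256$)
$\left(I{\left(11,-9 \right)} + G\right)^{2} = \left(11 \left(-4 - 9\right) - 256\right)^{2} = \left(11 \left(-13\right) - 256\right)^{2} = \left(-143 - 256\right)^{2} = \left(-399\right)^{2} = 159201$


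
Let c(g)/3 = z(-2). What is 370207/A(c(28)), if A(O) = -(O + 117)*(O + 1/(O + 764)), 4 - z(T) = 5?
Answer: 281727527/260148 ≈ 1083.0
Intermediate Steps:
z(T) = -1 (z(T) = 4 - 1*5 = 4 - 5 = -1)
c(g) = -3 (c(g) = 3*(-1) = -3)
A(O) = -(117 + O)*(O + 1/(764 + O))
370207/A(c(28)) = 370207/(((-117 - 1*(-3)**3 - 89389*(-3) - 881*(-3)**2)/(764 - 3))) = 370207/(((-117 - 1*(-27) + 268167 - 881*9)/761)) = 370207/(((-117 + 27 + 268167 - 7929)/761)) = 370207/(((1/761)*260148)) = 370207/(260148/761) = 370207*(761/260148) = 281727527/260148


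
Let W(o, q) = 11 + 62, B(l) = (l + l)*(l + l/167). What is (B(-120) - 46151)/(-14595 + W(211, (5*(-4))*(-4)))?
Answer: 2868817/2425174 ≈ 1.1829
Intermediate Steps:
B(l) = 336*l**2/167 (B(l) = (2*l)*(l + l*(1/167)) = (2*l)*(l + l/167) = (2*l)*(168*l/167) = 336*l**2/167)
W(o, q) = 73
(B(-120) - 46151)/(-14595 + W(211, (5*(-4))*(-4))) = ((336/167)*(-120)**2 - 46151)/(-14595 + 73) = ((336/167)*14400 - 46151)/(-14522) = (4838400/167 - 46151)*(-1/14522) = -2868817/167*(-1/14522) = 2868817/2425174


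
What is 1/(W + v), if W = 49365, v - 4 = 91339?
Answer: 1/140708 ≈ 7.1069e-6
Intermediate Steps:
v = 91343 (v = 4 + 91339 = 91343)
1/(W + v) = 1/(49365 + 91343) = 1/140708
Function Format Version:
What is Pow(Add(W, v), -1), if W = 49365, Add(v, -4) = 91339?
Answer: Rational(1, 140708) ≈ 7.1069e-6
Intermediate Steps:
v = 91343 (v = Add(4, 91339) = 91343)
Pow(Add(W, v), -1) = Pow(Add(49365, 91343), -1) = Pow(140708, -1) = Rational(1, 140708)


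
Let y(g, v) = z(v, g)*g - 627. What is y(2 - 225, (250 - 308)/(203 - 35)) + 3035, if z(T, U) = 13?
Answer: -491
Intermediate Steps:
y(g, v) = -627 + 13*g (y(g, v) = 13*g - 627 = -627 + 13*g)
y(2 - 225, (250 - 308)/(203 - 35)) + 3035 = (-627 + 13*(2 - 225)) + 3035 = (-627 + 13*(-223)) + 3035 = (-627 - 2899) + 3035 = -3526 + 3035 = -491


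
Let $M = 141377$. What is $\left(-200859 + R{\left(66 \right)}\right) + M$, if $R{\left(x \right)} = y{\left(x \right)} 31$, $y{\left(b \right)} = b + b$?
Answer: $-55390$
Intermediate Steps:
$y{\left(b \right)} = 2 b$
$R{\left(x \right)} = 62 x$ ($R{\left(x \right)} = 2 x 31 = 62 x$)
$\left(-200859 + R{\left(66 \right)}\right) + M = \left(-200859 + 62 \cdot 66\right) + 141377 = \left(-200859 + 4092\right) + 141377 = -196767 + 141377 = -55390$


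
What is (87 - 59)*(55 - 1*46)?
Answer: 252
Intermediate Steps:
(87 - 59)*(55 - 1*46) = 28*(55 - 46) = 28*9 = 252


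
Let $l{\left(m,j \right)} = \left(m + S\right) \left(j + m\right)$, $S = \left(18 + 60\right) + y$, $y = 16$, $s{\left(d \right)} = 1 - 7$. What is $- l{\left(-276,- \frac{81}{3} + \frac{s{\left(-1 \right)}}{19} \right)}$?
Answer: $- \frac{1048866}{19} \approx -55204.0$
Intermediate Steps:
$s{\left(d \right)} = -6$ ($s{\left(d \right)} = 1 - 7 = -6$)
$S = 94$ ($S = \left(18 + 60\right) + 16 = 78 + 16 = 94$)
$l{\left(m,j \right)} = \left(94 + m\right) \left(j + m\right)$ ($l{\left(m,j \right)} = \left(m + 94\right) \left(j + m\right) = \left(94 + m\right) \left(j + m\right)$)
$- l{\left(-276,- \frac{81}{3} + \frac{s{\left(-1 \right)}}{19} \right)} = - (\left(-276\right)^{2} + 94 \left(- \frac{81}{3} - \frac{6}{19}\right) + 94 \left(-276\right) + \left(- \frac{81}{3} - \frac{6}{19}\right) \left(-276\right)) = - (76176 + 94 \left(\left(-81\right) \frac{1}{3} - \frac{6}{19}\right) - 25944 + \left(\left(-81\right) \frac{1}{3} - \frac{6}{19}\right) \left(-276\right)) = - (76176 + 94 \left(-27 - \frac{6}{19}\right) - 25944 + \left(-27 - \frac{6}{19}\right) \left(-276\right)) = - (76176 + 94 \left(- \frac{519}{19}\right) - 25944 - - \frac{143244}{19}) = - (76176 - \frac{48786}{19} - 25944 + \frac{143244}{19}) = \left(-1\right) \frac{1048866}{19} = - \frac{1048866}{19}$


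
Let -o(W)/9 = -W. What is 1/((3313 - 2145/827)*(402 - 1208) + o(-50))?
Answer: -827/2206963186 ≈ -3.7472e-7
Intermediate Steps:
o(W) = 9*W (o(W) = -(-9)*W = 9*W)
1/((3313 - 2145/827)*(402 - 1208) + o(-50)) = 1/((3313 - 2145/827)*(402 - 1208) + 9*(-50)) = 1/((3313 - 2145*1/827)*(-806) - 450) = 1/((3313 - 2145/827)*(-806) - 450) = 1/((2737706/827)*(-806) - 450) = 1/(-2206591036/827 - 450) = 1/(-2206963186/827) = -827/2206963186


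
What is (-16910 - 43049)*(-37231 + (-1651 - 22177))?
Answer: 3661036581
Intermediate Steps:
(-16910 - 43049)*(-37231 + (-1651 - 22177)) = -59959*(-37231 - 23828) = -59959*(-61059) = 3661036581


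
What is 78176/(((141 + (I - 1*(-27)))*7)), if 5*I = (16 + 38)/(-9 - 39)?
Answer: 446720/6711 ≈ 66.565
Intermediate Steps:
I = -9/40 (I = ((16 + 38)/(-9 - 39))/5 = (54/(-48))/5 = (54*(-1/48))/5 = (⅕)*(-9/8) = -9/40 ≈ -0.22500)
78176/(((141 + (I - 1*(-27)))*7)) = 78176/(((141 + (-9/40 - 1*(-27)))*7)) = 78176/(((141 + (-9/40 + 27))*7)) = 78176/(((141 + 1071/40)*7)) = 78176/(((6711/40)*7)) = 78176/(46977/40) = 78176*(40/46977) = 446720/6711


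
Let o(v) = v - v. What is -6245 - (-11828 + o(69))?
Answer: 5583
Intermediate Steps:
o(v) = 0
-6245 - (-11828 + o(69)) = -6245 - (-11828 + 0) = -6245 - 1*(-11828) = -6245 + 11828 = 5583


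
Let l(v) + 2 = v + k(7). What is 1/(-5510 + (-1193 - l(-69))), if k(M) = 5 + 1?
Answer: -1/6638 ≈ -0.00015065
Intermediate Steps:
k(M) = 6
l(v) = 4 + v (l(v) = -2 + (v + 6) = -2 + (6 + v) = 4 + v)
1/(-5510 + (-1193 - l(-69))) = 1/(-5510 + (-1193 - (4 - 69))) = 1/(-5510 + (-1193 - 1*(-65))) = 1/(-5510 + (-1193 + 65)) = 1/(-5510 - 1128) = 1/(-6638) = -1/6638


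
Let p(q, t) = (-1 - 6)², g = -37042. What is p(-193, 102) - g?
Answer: 37091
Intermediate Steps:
p(q, t) = 49 (p(q, t) = (-7)² = 49)
p(-193, 102) - g = 49 - 1*(-37042) = 49 + 37042 = 37091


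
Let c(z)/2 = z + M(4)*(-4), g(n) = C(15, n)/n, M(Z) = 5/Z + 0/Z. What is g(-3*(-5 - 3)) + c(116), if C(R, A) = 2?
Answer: 2665/12 ≈ 222.08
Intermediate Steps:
M(Z) = 5/Z (M(Z) = 5/Z + 0 = 5/Z)
g(n) = 2/n
c(z) = -10 + 2*z (c(z) = 2*(z + (5/4)*(-4)) = 2*(z - 5) = 2*(-5 + z) = -10 + 2*z)
g(-3*(-5 - 3)) + c(116) = 2/((-3*(-5 - 3))) + (-10 + 2*116) = 2/((-3*(-8))) + (-10 + 232) = 2/24 + 222 = 2*(1/24) + 222 = 1/12 + 222 = 2665/12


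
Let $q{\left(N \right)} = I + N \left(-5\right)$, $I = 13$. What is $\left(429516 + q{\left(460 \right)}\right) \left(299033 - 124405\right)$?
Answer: $74606145812$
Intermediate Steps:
$q{\left(N \right)} = 13 - 5 N$ ($q{\left(N \right)} = 13 + N \left(-5\right) = 13 - 5 N$)
$\left(429516 + q{\left(460 \right)}\right) \left(299033 - 124405\right) = \left(429516 + \left(13 - 2300\right)\right) \left(299033 - 124405\right) = \left(429516 + \left(13 - 2300\right)\right) 174628 = \left(429516 - 2287\right) 174628 = 427229 \cdot 174628 = 74606145812$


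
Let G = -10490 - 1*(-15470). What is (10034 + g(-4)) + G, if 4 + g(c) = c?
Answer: 15006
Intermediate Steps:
g(c) = -4 + c
G = 4980 (G = -10490 + 15470 = 4980)
(10034 + g(-4)) + G = (10034 + (-4 - 4)) + 4980 = (10034 - 8) + 4980 = 10026 + 4980 = 15006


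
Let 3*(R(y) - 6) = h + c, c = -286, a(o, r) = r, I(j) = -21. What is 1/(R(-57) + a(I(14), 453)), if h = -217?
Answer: 3/874 ≈ 0.0034325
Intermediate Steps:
R(y) = -485/3 (R(y) = 6 + (-217 - 286)/3 = 6 + (⅓)*(-503) = 6 - 503/3 = -485/3)
1/(R(-57) + a(I(14), 453)) = 1/(-485/3 + 453) = 1/(874/3) = 3/874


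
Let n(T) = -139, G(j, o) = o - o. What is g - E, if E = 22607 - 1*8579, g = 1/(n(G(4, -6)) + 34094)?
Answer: -476320739/33955 ≈ -14028.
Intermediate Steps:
G(j, o) = 0
g = 1/33955 (g = 1/(-139 + 34094) = 1/33955 ≈ 2.9451e-5)
E = 14028 (E = 22607 - 8579 = 14028)
g - E = 1/33955 - 1*14028 = 1/33955 - 14028 = -476320739/33955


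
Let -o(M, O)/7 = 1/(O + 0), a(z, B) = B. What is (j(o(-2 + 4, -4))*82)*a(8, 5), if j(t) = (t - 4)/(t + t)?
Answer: -1845/7 ≈ -263.57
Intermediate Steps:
o(M, O) = -7/O (o(M, O) = -7/(O + 0) = -7/O)
j(t) = (-4 + t)/(2*t) (j(t) = (-4 + t)/((2*t)) = (-4 + t)*(1/(2*t)) = (-4 + t)/(2*t))
(j(o(-2 + 4, -4))*82)*a(8, 5) = (((-4 - 7/(-4))/(2*((-7/(-4)))))*82)*5 = (((-4 - 7*(-¼))/(2*((-7*(-¼)))))*82)*5 = (((-4 + 7/4)/(2*(7/4)))*82)*5 = (((½)*(4/7)*(-9/4))*82)*5 = -9/14*82*5 = -369/7*5 = -1845/7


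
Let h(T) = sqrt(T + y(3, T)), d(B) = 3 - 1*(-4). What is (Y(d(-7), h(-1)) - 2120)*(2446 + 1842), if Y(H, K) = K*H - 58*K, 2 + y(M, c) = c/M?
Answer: -9090560 - 72896*I*sqrt(30) ≈ -9.0906e+6 - 3.9927e+5*I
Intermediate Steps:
y(M, c) = -2 + c/M
d(B) = 7 (d(B) = 3 + 4 = 7)
h(T) = sqrt(-2 + 4*T/3) (h(T) = sqrt(T + (-2 + T/3)) = sqrt(-2 + 4*T/3))
Y(H, K) = -58*K + H*K (Y(H, K) = H*K - 58*K = -58*K + H*K)
(Y(d(-7), h(-1)) - 2120)*(2446 + 1842) = ((sqrt(-18 + 12*(-1))/3)*(-58 + 7) - 2120)*(2446 + 1842) = ((sqrt(-18 - 12)/3)*(-51) - 2120)*4288 = ((sqrt(-30)/3)*(-51) - 2120)*4288 = (((I*sqrt(30))/3)*(-51) - 2120)*4288 = ((I*sqrt(30)/3)*(-51) - 2120)*4288 = (-17*I*sqrt(30) - 2120)*4288 = (-2120 - 17*I*sqrt(30))*4288 = -9090560 - 72896*I*sqrt(30)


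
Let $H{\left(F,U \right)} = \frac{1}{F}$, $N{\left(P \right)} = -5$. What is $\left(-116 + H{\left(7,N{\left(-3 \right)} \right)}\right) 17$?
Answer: $- \frac{13787}{7} \approx -1969.6$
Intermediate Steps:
$\left(-116 + H{\left(7,N{\left(-3 \right)} \right)}\right) 17 = \left(-116 + \frac{1}{7}\right) 17 = \left(- \frac{811}{7}\right) 17 = - \frac{13787}{7}$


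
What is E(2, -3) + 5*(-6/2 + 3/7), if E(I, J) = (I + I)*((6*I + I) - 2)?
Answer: 246/7 ≈ 35.143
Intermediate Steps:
E(I, J) = 2*I*(-2 + 7*I) (E(I, J) = (2*I)*(7*I - 2) = (2*I)*(-2 + 7*I) = 2*I*(-2 + 7*I))
E(2, -3) + 5*(-6/2 + 3/7) = 2*2*(-2 + 7*2) + 5*(-6/2 + 3/7) = 2*2*(-2 + 14) + 5*(-6*1/2 + 3*(1/7)) = 2*2*12 + 5*(-3 + 3/7) = 48 + 5*(-18/7) = 48 - 90/7 = 246/7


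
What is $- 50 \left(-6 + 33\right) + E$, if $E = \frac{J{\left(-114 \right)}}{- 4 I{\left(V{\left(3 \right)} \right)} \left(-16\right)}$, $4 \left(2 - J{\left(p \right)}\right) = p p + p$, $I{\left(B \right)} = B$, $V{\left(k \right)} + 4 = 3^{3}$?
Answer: $- \frac{3980837}{2944} \approx -1352.2$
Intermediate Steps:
$V{\left(k \right)} = 23$ ($V{\left(k \right)} = -4 + 3^{3} = -4 + 27 = 23$)
$J{\left(p \right)} = 2 - \frac{p}{4} - \frac{p^{2}}{4}$ ($J{\left(p \right)} = 2 - \frac{p p + p}{4} = 2 - \frac{p^{2} + p}{4} = 2 - \frac{p + p^{2}}{4} = 2 - \left(\frac{p}{4} + \frac{p^{2}}{4}\right) = 2 - \frac{p}{4} - \frac{p^{2}}{4}$)
$E = - \frac{6437}{2944}$ ($E = \frac{2 - - \frac{57}{2} - \frac{\left(-114\right)^{2}}{4}}{\left(-4\right) 23 \left(-16\right)} = \frac{2 + \frac{57}{2} - 3249}{\left(-92\right) \left(-16\right)} = \frac{2 + \frac{57}{2} - 3249}{1472} = \left(- \frac{6437}{2}\right) \frac{1}{1472} = - \frac{6437}{2944} \approx -2.1865$)
$- 50 \left(-6 + 33\right) + E = - 50 \left(-6 + 33\right) - \frac{6437}{2944} = \left(-50\right) 27 - \frac{6437}{2944} = -1350 - \frac{6437}{2944} = - \frac{3980837}{2944}$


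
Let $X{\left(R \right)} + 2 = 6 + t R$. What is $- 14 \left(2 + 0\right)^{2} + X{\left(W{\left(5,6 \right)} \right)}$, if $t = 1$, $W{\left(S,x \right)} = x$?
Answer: $-46$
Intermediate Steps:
$X{\left(R \right)} = 4 + R$ ($X{\left(R \right)} = -2 + \left(6 + 1 R\right) = -2 + \left(6 + R\right) = 4 + R$)
$- 14 \left(2 + 0\right)^{2} + X{\left(W{\left(5,6 \right)} \right)} = - 14 \left(2 + 0\right)^{2} + \left(4 + 6\right) = - 14 \cdot 2^{2} + 10 = \left(-14\right) 4 + 10 = -56 + 10 = -46$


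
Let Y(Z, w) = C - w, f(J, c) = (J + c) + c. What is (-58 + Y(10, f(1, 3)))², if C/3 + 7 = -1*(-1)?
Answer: 6889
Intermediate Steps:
f(J, c) = J + 2*c
C = -18 (C = -21 + 3*(-1*(-1)) = -21 + 3*1 = -21 + 3 = -18)
Y(Z, w) = -18 - w
(-58 + Y(10, f(1, 3)))² = (-58 + (-18 - (1 + 2*3)))² = (-58 + (-18 - (1 + 6)))² = (-58 + (-18 - 1*7))² = (-58 + (-18 - 7))² = (-58 - 25)² = (-83)² = 6889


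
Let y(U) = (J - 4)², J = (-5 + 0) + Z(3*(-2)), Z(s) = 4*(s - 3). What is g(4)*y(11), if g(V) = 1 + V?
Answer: 10125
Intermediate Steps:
Z(s) = -12 + 4*s (Z(s) = 4*(-3 + s) = -12 + 4*s)
J = -41 (J = (-5 + 0) + (-12 + 4*(3*(-2))) = -5 + (-12 + 4*(-6)) = -5 + (-12 - 24) = -5 - 36 = -41)
y(U) = 2025 (y(U) = (-41 - 4)² = (-45)² = 2025)
g(4)*y(11) = (1 + 4)*2025 = 5*2025 = 10125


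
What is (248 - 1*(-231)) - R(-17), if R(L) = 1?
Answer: 478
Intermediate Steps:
(248 - 1*(-231)) - R(-17) = (248 - 1*(-231)) - 1*1 = (248 + 231) - 1 = 479 - 1 = 478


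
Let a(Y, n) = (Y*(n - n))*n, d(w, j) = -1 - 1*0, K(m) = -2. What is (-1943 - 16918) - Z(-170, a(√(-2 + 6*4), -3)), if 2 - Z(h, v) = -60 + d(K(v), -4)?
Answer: -18924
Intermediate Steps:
d(w, j) = -1 (d(w, j) = -1 + 0 = -1)
a(Y, n) = 0 (a(Y, n) = (Y*0)*n = 0*n = 0)
Z(h, v) = 63 (Z(h, v) = 2 - (-60 - 1) = 2 - 1*(-61) = 2 + 61 = 63)
(-1943 - 16918) - Z(-170, a(√(-2 + 6*4), -3)) = (-1943 - 16918) - 1*63 = -18861 - 63 = -18924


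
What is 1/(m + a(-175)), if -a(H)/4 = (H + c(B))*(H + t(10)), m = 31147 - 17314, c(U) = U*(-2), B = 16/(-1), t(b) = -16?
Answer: -1/95419 ≈ -1.0480e-5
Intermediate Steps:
B = -16 (B = 16*(-1) = -16)
c(U) = -2*U
m = 13833
a(H) = -4*(-16 + H)*(32 + H) (a(H) = -4*(H - 2*(-16))*(H - 16) = -4*(H + 32)*(-16 + H) = -4*(32 + H)*(-16 + H) = -4*(-16 + H)*(32 + H))
1/(m + a(-175)) = 1/(13833 + (2048 - 64*(-175) - 4*(-175)²)) = 1/(13833 + (2048 + 11200 - 4*30625)) = 1/(13833 + (2048 + 11200 - 122500)) = 1/(13833 - 109252) = 1/(-95419) = -1/95419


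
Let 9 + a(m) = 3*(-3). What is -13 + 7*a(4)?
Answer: -139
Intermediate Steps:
a(m) = -18 (a(m) = -9 + 3*(-3) = -9 - 9 = -18)
-13 + 7*a(4) = -13 + 7*(-18) = -13 - 126 = -139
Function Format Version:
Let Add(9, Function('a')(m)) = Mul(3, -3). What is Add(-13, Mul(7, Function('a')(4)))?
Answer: -139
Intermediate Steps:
Function('a')(m) = -18 (Function('a')(m) = Add(-9, Mul(3, -3)) = Add(-9, -9) = -18)
Add(-13, Mul(7, Function('a')(4))) = Add(-13, Mul(7, -18)) = Add(-13, -126) = -139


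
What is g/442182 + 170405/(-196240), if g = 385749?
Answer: 895795/222496912 ≈ 0.0040261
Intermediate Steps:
g/442182 + 170405/(-196240) = 385749/442182 + 170405/(-196240) = 385749*(1/442182) + 170405*(-1/196240) = 9891/11338 - 34081/39248 = 895795/222496912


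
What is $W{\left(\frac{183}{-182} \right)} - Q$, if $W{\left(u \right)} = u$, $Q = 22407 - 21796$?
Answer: $- \frac{111385}{182} \approx -612.01$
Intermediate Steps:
$Q = 611$
$W{\left(\frac{183}{-182} \right)} - Q = \frac{183}{-182} - 611 = 183 \left(- \frac{1}{182}\right) - 611 = - \frac{183}{182} - 611 = - \frac{111385}{182}$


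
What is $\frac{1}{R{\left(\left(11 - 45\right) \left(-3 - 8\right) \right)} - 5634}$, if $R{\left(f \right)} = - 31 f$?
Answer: $- \frac{1}{17228} \approx -5.8045 \cdot 10^{-5}$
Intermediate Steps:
$\frac{1}{R{\left(\left(11 - 45\right) \left(-3 - 8\right) \right)} - 5634} = \frac{1}{- 31 \left(11 - 45\right) \left(-3 - 8\right) - 5634} = \frac{1}{- 31 \left(\left(-34\right) \left(-11\right)\right) - 5634} = \frac{1}{\left(-31\right) 374 - 5634} = \frac{1}{-11594 - 5634} = \frac{1}{-17228} = - \frac{1}{17228}$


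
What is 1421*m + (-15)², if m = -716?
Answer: -1017211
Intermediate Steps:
1421*m + (-15)² = 1421*(-716) + (-15)² = -1017436 + 225 = -1017211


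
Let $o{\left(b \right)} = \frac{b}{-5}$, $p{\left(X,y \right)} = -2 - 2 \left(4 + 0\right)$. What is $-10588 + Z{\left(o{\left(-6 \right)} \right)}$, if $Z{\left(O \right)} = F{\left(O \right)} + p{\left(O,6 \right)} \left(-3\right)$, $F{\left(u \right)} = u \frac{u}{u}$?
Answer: $- \frac{52784}{5} \approx -10557.0$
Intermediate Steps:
$F{\left(u \right)} = u$ ($F{\left(u \right)} = u 1 = u$)
$p{\left(X,y \right)} = -10$ ($p{\left(X,y \right)} = -2 - 8 = -10$)
$o{\left(b \right)} = - \frac{b}{5}$ ($o{\left(b \right)} = b \left(- \frac{1}{5}\right) = - \frac{b}{5}$)
$Z{\left(O \right)} = 30 + O$ ($Z{\left(O \right)} = O - -30 = O + 30 = 30 + O$)
$-10588 + Z{\left(o{\left(-6 \right)} \right)} = -10588 + \left(30 - - \frac{6}{5}\right) = -10588 + \left(30 + \frac{6}{5}\right) = -10588 + \frac{156}{5} = - \frac{52784}{5}$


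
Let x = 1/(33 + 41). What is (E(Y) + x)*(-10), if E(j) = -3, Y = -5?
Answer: 1105/37 ≈ 29.865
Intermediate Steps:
x = 1/74 ≈ 0.013514
(E(Y) + x)*(-10) = (-3 + 1/74)*(-10) = -221/74*(-10) = 1105/37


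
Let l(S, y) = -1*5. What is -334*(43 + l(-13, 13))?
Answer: -12692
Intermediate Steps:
l(S, y) = -5
-334*(43 + l(-13, 13)) = -334*(43 - 5) = -334*38 = -12692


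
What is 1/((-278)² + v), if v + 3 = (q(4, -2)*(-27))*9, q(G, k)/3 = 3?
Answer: 1/75094 ≈ 1.3317e-5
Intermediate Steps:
q(G, k) = 9 (q(G, k) = 3*3 = 9)
v = -2190 (v = -3 + (9*(-27))*9 = -3 - 243*9 = -3 - 2187 = -2190)
1/((-278)² + v) = 1/((-278)² - 2190) = 1/(77284 - 2190) = 1/75094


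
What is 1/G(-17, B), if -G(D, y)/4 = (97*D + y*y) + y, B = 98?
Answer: -1/32212 ≈ -3.1044e-5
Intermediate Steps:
G(D, y) = -388*D - 4*y - 4*y² (G(D, y) = -4*((97*D + y*y) + y) = -4*((97*D + y²) + y) = -4*((y² + 97*D) + y) = -4*(y + y² + 97*D) = -388*D - 4*y - 4*y²)
1/G(-17, B) = 1/(-388*(-17) - 4*98 - 4*98²) = 1/(6596 - 392 - 4*9604) = 1/(6596 - 392 - 38416) = 1/(-32212) = -1/32212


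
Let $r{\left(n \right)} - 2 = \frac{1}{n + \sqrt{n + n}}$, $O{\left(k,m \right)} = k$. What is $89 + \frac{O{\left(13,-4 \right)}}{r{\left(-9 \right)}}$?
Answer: $\frac{34586}{361} + \frac{39 i \sqrt{2}}{361} \approx 95.806 + 0.15278 i$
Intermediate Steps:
$r{\left(n \right)} = 2 + \frac{1}{n + \sqrt{2} \sqrt{n}}$ ($r{\left(n \right)} = 2 + \frac{1}{n + \sqrt{n + n}} = 2 + \frac{1}{n + \sqrt{2 n}} = 2 + \frac{1}{n + \sqrt{2} \sqrt{n}}$)
$89 + \frac{O{\left(13,-4 \right)}}{r{\left(-9 \right)}} = 89 + \frac{13}{\frac{1}{-9 + \sqrt{2} \sqrt{-9}} \left(1 + 2 \left(-9\right) + 2 \sqrt{2} \sqrt{-9}\right)} = 89 + \frac{13}{\frac{1}{-9 + \sqrt{2} \cdot 3 i} \left(1 - 18 + 2 \sqrt{2} \cdot 3 i\right)} = 89 + \frac{13}{\frac{1}{-9 + 3 i \sqrt{2}} \left(1 - 18 + 6 i \sqrt{2}\right)} = 89 + \frac{13}{\frac{1}{-9 + 3 i \sqrt{2}} \left(-17 + 6 i \sqrt{2}\right)} = 89 + 13 \frac{-9 + 3 i \sqrt{2}}{-17 + 6 i \sqrt{2}} = 89 + \frac{13 \left(-9 + 3 i \sqrt{2}\right)}{-17 + 6 i \sqrt{2}}$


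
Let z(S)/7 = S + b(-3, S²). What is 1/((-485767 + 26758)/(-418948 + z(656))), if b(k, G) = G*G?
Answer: -1296323095916/459009 ≈ -2.8242e+6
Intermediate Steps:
b(k, G) = G²
z(S) = 7*S + 7*S⁴ (z(S) = 7*(S + (S²)²) = 7*(S + S⁴) = 7*S + 7*S⁴)
1/((-485767 + 26758)/(-418948 + z(656))) = 1/((-485767 + 26758)/(-418948 + 7*656*(1 + 656³))) = 1/(-459009/(-418948 + 7*656*(1 + 282300416))) = 1/(-459009/(-418948 + 7*656*282300417)) = 1/(-459009/(-418948 + 1296323514864)) = 1/(-459009/1296323095916) = -1296323095916/459009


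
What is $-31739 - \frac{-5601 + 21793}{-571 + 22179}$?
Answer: $- \frac{85729063}{2701} \approx -31740.0$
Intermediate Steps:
$-31739 - \frac{-5601 + 21793}{-571 + 22179} = -31739 - \frac{16192}{21608} = -31739 - 16192 \cdot \frac{1}{21608} = -31739 - \frac{2024}{2701} = - \frac{85729063}{2701}$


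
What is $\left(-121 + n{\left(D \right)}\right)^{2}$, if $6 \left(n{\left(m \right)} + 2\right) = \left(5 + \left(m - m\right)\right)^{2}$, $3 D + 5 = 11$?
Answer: $\frac{508369}{36} \approx 14121.0$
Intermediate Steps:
$D = 2$ ($D = - \frac{5}{3} + \frac{1}{3} \cdot 11 = - \frac{5}{3} + \frac{11}{3} = 2$)
$n{\left(m \right)} = \frac{13}{6}$ ($n{\left(m \right)} = -2 + \frac{\left(5 + \left(m - m\right)\right)^{2}}{6} = -2 + \frac{\left(5 + 0\right)^{2}}{6} = -2 + \frac{5^{2}}{6} = -2 + \frac{1}{6} \cdot 25 = -2 + \frac{25}{6} = \frac{13}{6}$)
$\left(-121 + n{\left(D \right)}\right)^{2} = \left(-121 + \frac{13}{6}\right)^{2} = \left(- \frac{713}{6}\right)^{2} = \frac{508369}{36}$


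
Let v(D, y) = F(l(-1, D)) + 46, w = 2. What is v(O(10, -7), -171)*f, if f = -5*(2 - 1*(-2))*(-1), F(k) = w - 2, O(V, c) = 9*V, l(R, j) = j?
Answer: 920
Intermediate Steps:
F(k) = 0 (F(k) = 2 - 2 = 0)
v(D, y) = 46 (v(D, y) = 0 + 46 = 46)
f = 20 (f = -5*(2 + 2)*(-1) = -5*4*(-1) = -20*(-1) = 20)
v(O(10, -7), -171)*f = 46*20 = 920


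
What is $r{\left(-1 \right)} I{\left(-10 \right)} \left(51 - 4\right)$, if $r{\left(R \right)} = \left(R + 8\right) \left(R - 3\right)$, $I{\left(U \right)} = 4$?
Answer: $-5264$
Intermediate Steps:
$r{\left(R \right)} = \left(-3 + R\right) \left(8 + R\right)$ ($r{\left(R \right)} = \left(8 + R\right) \left(-3 + R\right) = \left(-3 + R\right) \left(8 + R\right)$)
$r{\left(-1 \right)} I{\left(-10 \right)} \left(51 - 4\right) = \left(-24 + \left(-1\right)^{2} + 5 \left(-1\right)\right) 4 \left(51 - 4\right) = \left(-24 + 1 - 5\right) 4 \left(51 - 4\right) = \left(-28\right) 4 \cdot 47 = \left(-112\right) 47 = -5264$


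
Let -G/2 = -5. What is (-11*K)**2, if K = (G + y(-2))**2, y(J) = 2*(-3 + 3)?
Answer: 1210000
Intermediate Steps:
G = 10 (G = -2*(-5) = 10)
y(J) = 0 (y(J) = 2*0 = 0)
K = 100 (K = (10 + 0)**2 = 10**2 = 100)
(-11*K)**2 = (-11*100)**2 = (-1100)**2 = 1210000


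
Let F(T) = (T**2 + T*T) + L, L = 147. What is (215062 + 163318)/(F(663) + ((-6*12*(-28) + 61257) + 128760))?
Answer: 189190/535659 ≈ 0.35319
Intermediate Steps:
F(T) = 147 + 2*T**2 (F(T) = (T**2 + T*T) + 147 = (T**2 + T**2) + 147 = 2*T**2 + 147 = 147 + 2*T**2)
(215062 + 163318)/(F(663) + ((-6*12*(-28) + 61257) + 128760)) = (215062 + 163318)/((147 + 2*663**2) + ((-6*12*(-28) + 61257) + 128760)) = 378380/((147 + 2*439569) + ((-72*(-28) + 61257) + 128760)) = 378380/((147 + 879138) + ((2016 + 61257) + 128760)) = 378380/(879285 + (63273 + 128760)) = 378380/(879285 + 192033) = 378380/1071318 = 378380*(1/1071318) = 189190/535659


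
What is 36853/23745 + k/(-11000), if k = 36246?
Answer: -45527827/26119500 ≈ -1.7431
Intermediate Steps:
36853/23745 + k/(-11000) = 36853/23745 + 36246/(-11000) = 36853*(1/23745) + 36246*(-1/11000) = 36853/23745 - 18123/5500 = -45527827/26119500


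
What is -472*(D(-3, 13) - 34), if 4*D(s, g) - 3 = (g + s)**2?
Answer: 3894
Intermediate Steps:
D(s, g) = 3/4 + (g + s)**2/4
-472*(D(-3, 13) - 34) = -472*((3/4 + (13 - 3)**2/4) - 34) = -472*((3/4 + (1/4)*10**2) - 34) = -472*((3/4 + (1/4)*100) - 34) = -472*((3/4 + 25) - 34) = -472*(103/4 - 34) = -472*(-33/4) = 3894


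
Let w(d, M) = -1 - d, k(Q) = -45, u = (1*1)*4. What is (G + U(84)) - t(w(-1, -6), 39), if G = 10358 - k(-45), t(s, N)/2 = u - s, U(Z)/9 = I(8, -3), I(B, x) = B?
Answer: 10467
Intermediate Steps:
u = 4 (u = 1*4 = 4)
U(Z) = 72 (U(Z) = 9*8 = 72)
t(s, N) = 8 - 2*s (t(s, N) = 2*(4 - s) = 8 - 2*s)
G = 10403 (G = 10358 - 1*(-45) = 10358 + 45 = 10403)
(G + U(84)) - t(w(-1, -6), 39) = (10403 + 72) - (8 - 2*(-1 - 1*(-1))) = 10475 - (8 - 2*(-1 + 1)) = 10475 - (8 - 2*0) = 10475 - (8 + 0) = 10475 - 1*8 = 10475 - 8 = 10467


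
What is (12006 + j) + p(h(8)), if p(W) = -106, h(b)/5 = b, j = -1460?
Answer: 10440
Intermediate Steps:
h(b) = 5*b
(12006 + j) + p(h(8)) = (12006 - 1460) - 106 = 10546 - 106 = 10440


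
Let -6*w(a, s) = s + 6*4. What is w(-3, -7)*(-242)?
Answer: 2057/3 ≈ 685.67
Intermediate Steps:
w(a, s) = -4 - s/6 (w(a, s) = -(s + 6*4)/6 = -(s + 24)/6 = -(24 + s)/6 = -4 - s/6)
w(-3, -7)*(-242) = (-4 - ⅙*(-7))*(-242) = (-4 + 7/6)*(-242) = -17/6*(-242) = 2057/3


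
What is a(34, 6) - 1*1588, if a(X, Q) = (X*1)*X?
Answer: -432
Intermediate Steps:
a(X, Q) = X² (a(X, Q) = X*X = X²)
a(34, 6) - 1*1588 = 34² - 1*1588 = 1156 - 1588 = -432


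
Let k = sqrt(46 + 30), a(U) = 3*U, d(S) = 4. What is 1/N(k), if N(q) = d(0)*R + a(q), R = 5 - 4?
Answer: -1/167 + 3*sqrt(19)/334 ≈ 0.033164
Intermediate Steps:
R = 1
k = 2*sqrt(19) (k = sqrt(76) = 2*sqrt(19) ≈ 8.7178)
N(q) = 4 + 3*q (N(q) = 4*1 + 3*q = 4 + 3*q)
1/N(k) = 1/(4 + 3*(2*sqrt(19))) = 1/(4 + 6*sqrt(19))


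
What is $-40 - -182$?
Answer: $142$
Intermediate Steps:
$-40 - -182 = -40 + 182 = 142$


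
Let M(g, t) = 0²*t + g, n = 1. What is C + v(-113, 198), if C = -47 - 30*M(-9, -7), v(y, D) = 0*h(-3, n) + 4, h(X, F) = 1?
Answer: 227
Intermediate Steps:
M(g, t) = g (M(g, t) = 0*t + g = 0 + g = g)
v(y, D) = 4 (v(y, D) = 0*1 + 4 = 0 + 4 = 4)
C = 223 (C = -47 - 30*(-9) = -47 + 270 = 223)
C + v(-113, 198) = 223 + 4 = 227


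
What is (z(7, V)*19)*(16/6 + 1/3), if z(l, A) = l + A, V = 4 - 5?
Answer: 342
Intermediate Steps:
V = -1
z(l, A) = A + l
(z(7, V)*19)*(16/6 + 1/3) = ((-1 + 7)*19)*(16/6 + 1/3) = (6*19)*(16*(1/6) + 1*(1/3)) = 114*(8/3 + 1/3) = 114*3 = 342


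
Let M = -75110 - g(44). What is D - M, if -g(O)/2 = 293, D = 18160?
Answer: 92684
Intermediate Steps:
g(O) = -586 (g(O) = -2*293 = -586)
M = -74524 (M = -75110 - 1*(-586) = -75110 + 586 = -74524)
D - M = 18160 - 1*(-74524) = 18160 + 74524 = 92684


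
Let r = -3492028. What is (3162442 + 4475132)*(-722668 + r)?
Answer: -32190052587504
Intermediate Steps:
(3162442 + 4475132)*(-722668 + r) = (3162442 + 4475132)*(-722668 - 3492028) = 7637574*(-4214696) = -32190052587504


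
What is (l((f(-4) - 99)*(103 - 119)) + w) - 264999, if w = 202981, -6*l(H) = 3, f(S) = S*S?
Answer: -124037/2 ≈ -62019.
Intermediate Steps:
f(S) = S²
l(H) = -½ (l(H) = -⅙*3 = -½)
(l((f(-4) - 99)*(103 - 119)) + w) - 264999 = (-½ + 202981) - 264999 = 405961/2 - 264999 = -124037/2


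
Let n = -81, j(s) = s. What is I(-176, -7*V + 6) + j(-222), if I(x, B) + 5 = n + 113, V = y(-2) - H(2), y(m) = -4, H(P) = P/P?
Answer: -195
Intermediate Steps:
H(P) = 1
V = -5 (V = -4 - 1*1 = -4 - 1 = -5)
I(x, B) = 27 (I(x, B) = -5 + (-81 + 113) = -5 + 32 = 27)
I(-176, -7*V + 6) + j(-222) = 27 - 222 = -195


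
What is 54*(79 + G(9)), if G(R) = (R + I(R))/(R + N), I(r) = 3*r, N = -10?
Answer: 2322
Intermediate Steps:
G(R) = 4*R/(-10 + R) (G(R) = (R + 3*R)/(R - 10) = (4*R)/(-10 + R) = 4*R/(-10 + R))
54*(79 + G(9)) = 54*(79 + 4*9/(-10 + 9)) = 54*(79 + 4*9/(-1)) = 54*(79 + 4*9*(-1)) = 54*(79 - 36) = 54*43 = 2322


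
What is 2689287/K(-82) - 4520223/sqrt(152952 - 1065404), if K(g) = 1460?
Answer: 2689287/1460 + 4520223*I*sqrt(228113)/456226 ≈ 1842.0 + 4732.1*I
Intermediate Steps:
2689287/K(-82) - 4520223/sqrt(152952 - 1065404) = 2689287/1460 - 4520223/sqrt(152952 - 1065404) = 2689287*(1/1460) - 4520223*(-I*sqrt(228113)/456226) = 2689287/1460 - 4520223*(-I*sqrt(228113)/456226) = 2689287/1460 - (-4520223)*I*sqrt(228113)/456226 = 2689287/1460 + 4520223*I*sqrt(228113)/456226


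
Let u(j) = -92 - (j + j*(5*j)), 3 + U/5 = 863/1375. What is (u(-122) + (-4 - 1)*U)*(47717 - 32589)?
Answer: -61846108064/55 ≈ -1.1245e+9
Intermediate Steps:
U = -3262/275 (U = -15 + 5*(863/1375) = -15 + 863/275 = -3262/275 ≈ -11.862)
u(j) = -92 - j - 5*j**2 (u(j) = -92 - (j + 5*j**2) = -92 + (-j - 5*j**2) = -92 - j - 5*j**2)
(u(-122) + (-4 - 1)*U)*(47717 - 32589) = ((-92 - 1*(-122) - 5*(-122)**2) + (-4 - 1)*(-3262/275))*(47717 - 32589) = ((-92 + 122 - 5*14884) - 5*(-3262/275))*15128 = ((-92 + 122 - 74420) + 3262/55)*15128 = (-74390 + 3262/55)*15128 = -4088188/55*15128 = -61846108064/55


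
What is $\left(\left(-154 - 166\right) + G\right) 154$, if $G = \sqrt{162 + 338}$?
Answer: $-49280 + 1540 \sqrt{5} \approx -45836.0$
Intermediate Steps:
$G = 10 \sqrt{5}$ ($G = \sqrt{500} = 10 \sqrt{5} \approx 22.361$)
$\left(\left(-154 - 166\right) + G\right) 154 = \left(\left(-154 - 166\right) + 10 \sqrt{5}\right) 154 = \left(-320 + 10 \sqrt{5}\right) 154 = -49280 + 1540 \sqrt{5}$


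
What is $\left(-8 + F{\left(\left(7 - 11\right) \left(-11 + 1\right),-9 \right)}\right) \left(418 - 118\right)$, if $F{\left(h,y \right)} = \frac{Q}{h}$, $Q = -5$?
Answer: $- \frac{4875}{2} \approx -2437.5$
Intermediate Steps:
$F{\left(h,y \right)} = - \frac{5}{h}$
$\left(-8 + F{\left(\left(7 - 11\right) \left(-11 + 1\right),-9 \right)}\right) \left(418 - 118\right) = \left(-8 - \frac{5}{\left(7 - 11\right) \left(-11 + 1\right)}\right) \left(418 - 118\right) = \left(-8 - \frac{5}{\left(-4\right) \left(-10\right)}\right) 300 = \left(-8 - \frac{5}{40}\right) 300 = \left(-8 - \frac{1}{8}\right) 300 = \left(- \frac{65}{8}\right) 300 = - \frac{4875}{2}$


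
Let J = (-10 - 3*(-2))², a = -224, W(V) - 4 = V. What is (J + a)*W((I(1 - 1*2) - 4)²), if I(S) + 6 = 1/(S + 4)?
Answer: -182416/9 ≈ -20268.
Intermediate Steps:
I(S) = -6 + 1/(4 + S) (I(S) = -6 + 1/(S + 4) = -6 + 1/(4 + S))
W(V) = 4 + V
J = 16 (J = (-10 + 6)² = (-4)² = 16)
(J + a)*W((I(1 - 1*2) - 4)²) = (16 - 224)*(4 + ((-23 - 6*(1 - 1*2))/(4 + (1 - 1*2)) - 4)²) = -208*(4 + ((-23 - 6*(1 - 2))/(4 + (1 - 2)) - 4)²) = -208*(4 + ((-23 - 6*(-1))/(4 - 1) - 4)²) = -208*(4 + ((-23 + 6)/3 - 4)²) = -208*(4 + ((⅓)*(-17) - 4)²) = -208*(4 + (-17/3 - 4)²) = -208*(4 + (-29/3)²) = -208*(4 + 841/9) = -208*877/9 = -182416/9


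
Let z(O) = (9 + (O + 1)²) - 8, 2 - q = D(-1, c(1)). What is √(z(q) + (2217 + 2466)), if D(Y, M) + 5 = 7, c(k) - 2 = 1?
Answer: √4685 ≈ 68.447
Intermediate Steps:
c(k) = 3 (c(k) = 2 + 1 = 3)
D(Y, M) = 2 (D(Y, M) = -5 + 7 = 2)
q = 0 (q = 2 - 1*2 = 2 - 2 = 0)
z(O) = 1 + (1 + O)² (z(O) = (9 + (1 + O)²) - 8 = 1 + (1 + O)²)
√(z(q) + (2217 + 2466)) = √((1 + (1 + 0)²) + (2217 + 2466)) = √((1 + 1²) + 4683) = √((1 + 1) + 4683) = √(2 + 4683) = √4685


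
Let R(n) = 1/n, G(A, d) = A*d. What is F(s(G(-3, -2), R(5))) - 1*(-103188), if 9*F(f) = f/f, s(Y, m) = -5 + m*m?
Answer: 928693/9 ≈ 1.0319e+5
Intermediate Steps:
s(Y, m) = -5 + m²
F(f) = ⅑ (F(f) = (f/f)/9 = (⅑)*1 = ⅑)
F(s(G(-3, -2), R(5))) - 1*(-103188) = ⅑ - 1*(-103188) = ⅑ + 103188 = 928693/9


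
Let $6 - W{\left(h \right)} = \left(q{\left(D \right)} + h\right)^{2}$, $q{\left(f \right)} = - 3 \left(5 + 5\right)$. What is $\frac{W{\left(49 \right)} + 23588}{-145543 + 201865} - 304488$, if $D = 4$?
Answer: $- \frac{2449907129}{8046} \approx -3.0449 \cdot 10^{5}$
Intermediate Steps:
$q{\left(f \right)} = -30$ ($q{\left(f \right)} = \left(-3\right) 10 = -30$)
$W{\left(h \right)} = 6 - \left(-30 + h\right)^{2}$
$\frac{W{\left(49 \right)} + 23588}{-145543 + 201865} - 304488 = \frac{\left(6 - \left(-30 + 49\right)^{2}\right) + 23588}{-145543 + 201865} - 304488 = \frac{\left(6 - 19^{2}\right) + 23588}{56322} - 304488 = \left(\left(6 - 361\right) + 23588\right) \frac{1}{56322} - 304488 = \left(-355 + 23588\right) \frac{1}{56322} - 304488 = 23233 \cdot \frac{1}{56322} - 304488 = \frac{3319}{8046} - 304488 = - \frac{2449907129}{8046}$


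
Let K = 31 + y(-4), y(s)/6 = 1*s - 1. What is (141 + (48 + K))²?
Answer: 36100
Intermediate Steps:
y(s) = -6 + 6*s (y(s) = 6*(1*s - 1) = 6*(s - 1) = 6*(-1 + s) = -6 + 6*s)
K = 1 (K = 31 + (-6 + 6*(-4)) = 31 + (-6 - 24) = 31 - 30 = 1)
(141 + (48 + K))² = (141 + (48 + 1))² = (141 + 49)² = 190² = 36100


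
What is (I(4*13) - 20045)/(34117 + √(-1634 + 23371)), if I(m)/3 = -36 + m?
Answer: -682237649/1163947952 + 19997*√21737/1163947952 ≈ -0.58361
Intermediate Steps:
I(m) = -108 + 3*m (I(m) = 3*(-36 + m) = -108 + 3*m)
(I(4*13) - 20045)/(34117 + √(-1634 + 23371)) = ((-108 + 3*(4*13)) - 20045)/(34117 + √(-1634 + 23371)) = ((-108 + 3*52) - 20045)/(34117 + √21737) = ((-108 + 156) - 20045)/(34117 + √21737) = (48 - 20045)/(34117 + √21737) = -19997/(34117 + √21737)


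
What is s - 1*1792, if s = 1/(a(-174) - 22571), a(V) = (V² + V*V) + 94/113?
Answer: -7691168911/4291947 ≈ -1792.0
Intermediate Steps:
a(V) = 94/113 + 2*V² (a(V) = (V² + V²) + 94*(1/113) = 2*V² + 94/113 = 94/113 + 2*V²)
s = 113/4291947 (s = 1/((94/113 + 2*(-174)²) - 22571) = 1/((94/113 + 2*30276) - 22571) = 1/((94/113 + 60552) - 22571) = 1/(6842470/113 - 22571) = 1/(4291947/113) = 113/4291947 ≈ 2.6328e-5)
s - 1*1792 = 113/4291947 - 1*1792 = 113/4291947 - 1792 = -7691168911/4291947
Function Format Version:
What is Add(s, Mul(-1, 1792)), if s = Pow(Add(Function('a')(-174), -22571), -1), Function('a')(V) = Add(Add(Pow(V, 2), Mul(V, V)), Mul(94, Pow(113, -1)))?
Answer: Rational(-7691168911, 4291947) ≈ -1792.0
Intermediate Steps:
Function('a')(V) = Add(Rational(94, 113), Mul(2, Pow(V, 2))) (Function('a')(V) = Add(Add(Pow(V, 2), Pow(V, 2)), Mul(94, Rational(1, 113))) = Add(Mul(2, Pow(V, 2)), Rational(94, 113)) = Add(Rational(94, 113), Mul(2, Pow(V, 2))))
s = Rational(113, 4291947) (s = Pow(Add(Add(Rational(94, 113), Mul(2, Pow(-174, 2))), -22571), -1) = Pow(Add(Add(Rational(94, 113), Mul(2, 30276)), -22571), -1) = Pow(Add(Add(Rational(94, 113), 60552), -22571), -1) = Pow(Add(Rational(6842470, 113), -22571), -1) = Pow(Rational(4291947, 113), -1) = Rational(113, 4291947) ≈ 2.6328e-5)
Add(s, Mul(-1, 1792)) = Add(Rational(113, 4291947), Mul(-1, 1792)) = Add(Rational(113, 4291947), -1792) = Rational(-7691168911, 4291947)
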